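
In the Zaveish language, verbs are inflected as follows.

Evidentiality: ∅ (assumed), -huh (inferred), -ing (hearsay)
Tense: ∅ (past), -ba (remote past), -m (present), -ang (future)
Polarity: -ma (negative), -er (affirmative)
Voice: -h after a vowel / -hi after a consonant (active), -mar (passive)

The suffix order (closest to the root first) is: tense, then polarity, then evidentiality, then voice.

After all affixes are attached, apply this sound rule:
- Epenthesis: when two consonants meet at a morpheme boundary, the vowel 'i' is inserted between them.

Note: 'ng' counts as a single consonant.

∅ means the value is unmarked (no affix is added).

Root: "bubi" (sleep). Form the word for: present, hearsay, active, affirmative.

bubimeringihi

Attach tense present -m → bubim.
Attach polarity affirmative -er → bubimer.
Attach evidentiality hearsay -ing → bubimering.
Attach voice active -hi (after consonant 'ng') → bubimeringhi.
Apply epenthesis: bubimeringhi → bubimeringihi.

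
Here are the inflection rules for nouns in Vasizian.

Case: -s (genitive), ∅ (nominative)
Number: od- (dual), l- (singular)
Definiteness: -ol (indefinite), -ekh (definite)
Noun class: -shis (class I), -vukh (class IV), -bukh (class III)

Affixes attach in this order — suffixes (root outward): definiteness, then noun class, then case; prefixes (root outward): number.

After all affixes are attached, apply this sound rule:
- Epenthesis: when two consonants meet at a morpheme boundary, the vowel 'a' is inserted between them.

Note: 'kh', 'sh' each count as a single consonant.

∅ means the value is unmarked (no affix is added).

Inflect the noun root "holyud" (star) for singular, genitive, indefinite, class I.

Attach definiteness indefinite -ol → holyudol.
Attach number singular l- → lholyudol.
Attach noun class class I -shis → lholyudolshis.
Attach case genitive -s → lholyudolshiss.
Apply epenthesis: lholyudolshiss → laholyudolashisas.

laholyudolashisas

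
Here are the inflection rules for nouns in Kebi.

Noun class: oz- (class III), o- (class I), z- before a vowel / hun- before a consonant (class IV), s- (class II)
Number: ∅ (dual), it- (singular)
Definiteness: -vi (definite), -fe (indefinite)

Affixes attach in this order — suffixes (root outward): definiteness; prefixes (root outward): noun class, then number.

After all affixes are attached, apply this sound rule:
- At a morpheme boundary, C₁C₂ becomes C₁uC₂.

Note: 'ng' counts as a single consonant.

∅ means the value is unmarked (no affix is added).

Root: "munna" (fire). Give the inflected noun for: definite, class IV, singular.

ituhunumunnavi

Attach noun class class IV hun- (before consonant 'm') → hunmunna.
Attach number singular it- → ithunmunna.
Attach definiteness definite -vi → ithunmunnavi.
Apply epenthesis: ithunmunnavi → ituhunumunnavi.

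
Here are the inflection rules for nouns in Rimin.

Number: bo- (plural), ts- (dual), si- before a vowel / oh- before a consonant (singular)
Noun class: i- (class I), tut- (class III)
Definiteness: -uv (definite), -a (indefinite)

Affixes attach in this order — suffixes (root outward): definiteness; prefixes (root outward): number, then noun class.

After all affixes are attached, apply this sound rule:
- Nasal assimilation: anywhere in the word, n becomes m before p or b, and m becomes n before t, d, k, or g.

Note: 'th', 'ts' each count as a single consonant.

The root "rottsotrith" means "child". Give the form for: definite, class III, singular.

Attach number singular oh- (before consonant 'r') → ohrottsotrith.
Attach definiteness definite -uv → ohrottsotrithuv.
Attach noun class class III tut- → tutohrottsotrithuv.
Nasal assimilation: no change.

tutohrottsotrithuv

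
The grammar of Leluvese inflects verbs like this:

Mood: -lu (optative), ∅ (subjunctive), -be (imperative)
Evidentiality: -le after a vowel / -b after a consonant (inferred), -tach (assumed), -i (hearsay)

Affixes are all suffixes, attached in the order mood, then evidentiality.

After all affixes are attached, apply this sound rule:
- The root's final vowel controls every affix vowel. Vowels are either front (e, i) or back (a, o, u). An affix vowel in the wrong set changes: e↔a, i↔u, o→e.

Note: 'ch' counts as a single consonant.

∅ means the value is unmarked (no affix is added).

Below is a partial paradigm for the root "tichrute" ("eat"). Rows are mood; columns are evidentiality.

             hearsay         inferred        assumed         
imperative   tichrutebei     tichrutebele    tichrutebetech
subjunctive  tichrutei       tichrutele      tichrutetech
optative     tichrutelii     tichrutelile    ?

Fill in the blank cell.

tichrutelitech

Attach mood optative -lu → tichrutelu.
Attach evidentiality assumed -tach → tichrutelutach.
Apply vowel harmony: tichrutelutach → tichrutelitech.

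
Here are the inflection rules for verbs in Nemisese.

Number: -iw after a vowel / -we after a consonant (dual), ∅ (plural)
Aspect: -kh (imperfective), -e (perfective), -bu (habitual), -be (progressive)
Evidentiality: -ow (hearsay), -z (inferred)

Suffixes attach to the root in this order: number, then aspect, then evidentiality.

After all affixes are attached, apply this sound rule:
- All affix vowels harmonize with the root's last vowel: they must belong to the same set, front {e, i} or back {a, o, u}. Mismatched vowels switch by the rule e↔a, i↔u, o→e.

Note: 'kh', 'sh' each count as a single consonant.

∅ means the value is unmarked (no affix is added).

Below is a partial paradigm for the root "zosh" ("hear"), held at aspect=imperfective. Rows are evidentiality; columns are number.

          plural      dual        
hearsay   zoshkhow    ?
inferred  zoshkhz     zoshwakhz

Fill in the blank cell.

zoshwakhow

Attach number dual -we (after consonant 'sh') → zoshwe.
Attach aspect imperfective -kh → zoshwekh.
Attach evidentiality hearsay -ow → zoshwekhow.
Apply vowel harmony: zoshwekhow → zoshwakhow.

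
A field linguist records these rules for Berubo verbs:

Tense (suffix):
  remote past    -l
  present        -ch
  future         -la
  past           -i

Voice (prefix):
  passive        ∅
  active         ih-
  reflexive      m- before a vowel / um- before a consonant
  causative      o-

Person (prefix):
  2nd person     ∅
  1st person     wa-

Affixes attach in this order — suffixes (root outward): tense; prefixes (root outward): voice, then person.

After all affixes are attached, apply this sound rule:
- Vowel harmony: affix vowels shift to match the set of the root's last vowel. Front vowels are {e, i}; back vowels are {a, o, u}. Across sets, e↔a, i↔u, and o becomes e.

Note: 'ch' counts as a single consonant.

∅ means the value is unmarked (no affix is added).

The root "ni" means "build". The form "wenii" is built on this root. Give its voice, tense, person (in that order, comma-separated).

Segment: wa-ni-i.
voice: ∅ → passive.
tense: -i → past.
person: wa- → 1st person.

passive, past, 1st person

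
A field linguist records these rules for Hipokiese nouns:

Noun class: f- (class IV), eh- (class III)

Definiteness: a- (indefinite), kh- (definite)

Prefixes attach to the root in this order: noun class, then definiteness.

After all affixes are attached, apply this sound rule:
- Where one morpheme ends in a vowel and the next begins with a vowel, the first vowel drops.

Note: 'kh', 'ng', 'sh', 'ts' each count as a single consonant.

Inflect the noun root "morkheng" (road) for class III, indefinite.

ehmorkheng

Attach noun class class III eh- → ehmorkheng.
Attach definiteness indefinite a- → aehmorkheng.
Apply vowel deletion: aehmorkheng → ehmorkheng.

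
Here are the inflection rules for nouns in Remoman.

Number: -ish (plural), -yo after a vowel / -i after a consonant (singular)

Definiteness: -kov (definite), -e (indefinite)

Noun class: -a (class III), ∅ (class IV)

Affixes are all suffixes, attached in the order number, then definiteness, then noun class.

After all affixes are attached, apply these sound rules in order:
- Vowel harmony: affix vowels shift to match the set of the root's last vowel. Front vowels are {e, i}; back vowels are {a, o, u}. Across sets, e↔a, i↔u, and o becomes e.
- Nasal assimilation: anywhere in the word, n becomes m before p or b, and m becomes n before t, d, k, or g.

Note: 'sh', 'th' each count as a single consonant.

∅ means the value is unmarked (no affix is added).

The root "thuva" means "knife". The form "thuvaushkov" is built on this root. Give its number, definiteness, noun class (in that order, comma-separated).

plural, definite, class IV

Segment: thuva-ish-kov.
number: -ish → plural.
definiteness: -kov → definite.
noun class: ∅ → class IV.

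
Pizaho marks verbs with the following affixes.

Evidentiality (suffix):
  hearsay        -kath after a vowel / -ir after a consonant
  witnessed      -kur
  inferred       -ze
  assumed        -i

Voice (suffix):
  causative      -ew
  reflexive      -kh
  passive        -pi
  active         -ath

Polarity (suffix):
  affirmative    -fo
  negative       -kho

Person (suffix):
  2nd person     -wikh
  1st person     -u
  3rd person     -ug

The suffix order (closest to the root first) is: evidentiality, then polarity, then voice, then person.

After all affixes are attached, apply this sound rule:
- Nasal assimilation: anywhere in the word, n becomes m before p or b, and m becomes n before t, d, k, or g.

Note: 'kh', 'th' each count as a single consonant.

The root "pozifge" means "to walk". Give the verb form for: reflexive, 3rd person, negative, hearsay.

Attach evidentiality hearsay -kath (after vowel 'e') → pozifgekath.
Attach polarity negative -kho → pozifgekathkho.
Attach voice reflexive -kh → pozifgekathkhokh.
Attach person 3rd person -ug → pozifgekathkhokhug.
Nasal assimilation: no change.

pozifgekathkhokhug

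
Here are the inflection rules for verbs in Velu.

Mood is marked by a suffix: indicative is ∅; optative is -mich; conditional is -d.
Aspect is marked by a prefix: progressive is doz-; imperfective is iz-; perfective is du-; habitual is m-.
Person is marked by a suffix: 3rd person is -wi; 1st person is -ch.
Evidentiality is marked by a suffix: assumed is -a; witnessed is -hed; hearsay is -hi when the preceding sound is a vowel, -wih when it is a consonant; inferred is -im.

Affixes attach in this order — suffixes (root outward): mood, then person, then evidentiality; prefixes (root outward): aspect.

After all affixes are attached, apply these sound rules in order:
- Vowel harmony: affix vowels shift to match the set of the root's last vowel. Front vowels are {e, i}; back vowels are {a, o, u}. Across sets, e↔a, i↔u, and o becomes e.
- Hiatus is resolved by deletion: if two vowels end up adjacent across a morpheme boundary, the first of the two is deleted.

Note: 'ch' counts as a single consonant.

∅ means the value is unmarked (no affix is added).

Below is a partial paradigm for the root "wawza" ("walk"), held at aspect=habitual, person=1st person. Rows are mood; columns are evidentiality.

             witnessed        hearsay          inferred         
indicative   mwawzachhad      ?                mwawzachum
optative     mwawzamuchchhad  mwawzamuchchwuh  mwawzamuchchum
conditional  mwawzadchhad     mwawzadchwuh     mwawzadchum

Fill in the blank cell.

mood = indicative: zero marking, form stays wawza.
Attach aspect habitual m- → mwawza.
Attach person 1st person -ch → mwawzach.
Attach evidentiality hearsay -wih (after consonant 'ch') → mwawzachwih.
Apply vowel harmony: mwawzachwih → mwawzachwuh.
Vowel deletion: no change.

mwawzachwuh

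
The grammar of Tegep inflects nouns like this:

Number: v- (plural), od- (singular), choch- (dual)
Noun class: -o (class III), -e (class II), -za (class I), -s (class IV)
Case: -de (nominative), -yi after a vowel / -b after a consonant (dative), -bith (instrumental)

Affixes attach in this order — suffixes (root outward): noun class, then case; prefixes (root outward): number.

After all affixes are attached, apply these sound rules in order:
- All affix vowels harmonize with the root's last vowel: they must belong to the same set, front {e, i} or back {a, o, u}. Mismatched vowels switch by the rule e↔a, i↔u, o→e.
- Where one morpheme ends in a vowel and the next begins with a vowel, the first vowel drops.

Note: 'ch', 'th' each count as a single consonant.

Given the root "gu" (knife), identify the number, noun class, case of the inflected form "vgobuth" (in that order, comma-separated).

Segment: v-gu-o-bith.
number: v- → plural.
noun class: -o → class III.
case: -bith → instrumental.

plural, class III, instrumental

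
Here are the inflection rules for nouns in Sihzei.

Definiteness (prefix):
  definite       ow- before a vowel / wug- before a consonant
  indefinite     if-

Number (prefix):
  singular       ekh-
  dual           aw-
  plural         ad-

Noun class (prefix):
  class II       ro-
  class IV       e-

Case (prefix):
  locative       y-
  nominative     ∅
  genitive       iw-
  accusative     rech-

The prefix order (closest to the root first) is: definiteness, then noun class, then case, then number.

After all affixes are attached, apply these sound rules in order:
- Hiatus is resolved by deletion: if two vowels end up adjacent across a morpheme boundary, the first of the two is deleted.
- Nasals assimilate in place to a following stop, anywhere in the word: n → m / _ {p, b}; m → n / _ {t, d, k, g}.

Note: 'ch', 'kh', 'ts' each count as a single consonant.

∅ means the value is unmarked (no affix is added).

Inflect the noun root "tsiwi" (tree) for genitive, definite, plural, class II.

adiwrowugtsiwi

Attach definiteness definite wug- (before consonant 'ts') → wugtsiwi.
Attach noun class class II ro- → rowugtsiwi.
Attach case genitive iw- → iwrowugtsiwi.
Attach number plural ad- → adiwrowugtsiwi.
Vowel deletion: no change.
Nasal assimilation: no change.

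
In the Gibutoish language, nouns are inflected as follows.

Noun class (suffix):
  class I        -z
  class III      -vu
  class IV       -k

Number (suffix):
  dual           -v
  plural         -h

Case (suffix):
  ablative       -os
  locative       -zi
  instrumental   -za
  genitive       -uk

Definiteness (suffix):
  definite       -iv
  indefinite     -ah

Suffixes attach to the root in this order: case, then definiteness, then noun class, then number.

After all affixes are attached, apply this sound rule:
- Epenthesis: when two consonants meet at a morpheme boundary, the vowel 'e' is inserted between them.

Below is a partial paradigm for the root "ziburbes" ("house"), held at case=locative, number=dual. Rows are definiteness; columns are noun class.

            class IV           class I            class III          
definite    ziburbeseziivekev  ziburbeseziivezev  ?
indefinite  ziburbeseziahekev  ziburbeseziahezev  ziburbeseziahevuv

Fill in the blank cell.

ziburbeseziivevuv

Attach case locative -zi → ziburbeszi.
Attach definiteness definite -iv → ziburbesziiv.
Attach noun class class III -vu → ziburbesziivvu.
Attach number dual -v → ziburbesziivvuv.
Apply epenthesis: ziburbesziivvuv → ziburbeseziivevuv.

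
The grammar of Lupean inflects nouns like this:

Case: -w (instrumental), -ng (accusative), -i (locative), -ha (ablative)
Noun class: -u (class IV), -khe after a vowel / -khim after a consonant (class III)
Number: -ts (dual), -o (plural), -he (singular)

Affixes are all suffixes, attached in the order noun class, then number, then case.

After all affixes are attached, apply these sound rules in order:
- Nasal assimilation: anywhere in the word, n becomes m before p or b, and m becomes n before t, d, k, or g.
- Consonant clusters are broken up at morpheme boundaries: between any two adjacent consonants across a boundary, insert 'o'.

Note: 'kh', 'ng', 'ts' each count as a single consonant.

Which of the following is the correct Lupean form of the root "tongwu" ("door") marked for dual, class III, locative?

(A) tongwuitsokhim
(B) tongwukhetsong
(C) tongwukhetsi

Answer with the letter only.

Attach noun class class III -khe (after vowel 'u') → tongwukhe.
Attach number dual -ts → tongwukhets.
Attach case locative -i → tongwukhetsi.
Nasal assimilation: no change.
Epenthesis: no change.
So the correct form is tongwukhetsi, option (C).
(B) tongwukhetsong is wrong: it uses accusative instead of locative for case.
(A) tongwuitsokhim is wrong: it has the affixes in the wrong order.

C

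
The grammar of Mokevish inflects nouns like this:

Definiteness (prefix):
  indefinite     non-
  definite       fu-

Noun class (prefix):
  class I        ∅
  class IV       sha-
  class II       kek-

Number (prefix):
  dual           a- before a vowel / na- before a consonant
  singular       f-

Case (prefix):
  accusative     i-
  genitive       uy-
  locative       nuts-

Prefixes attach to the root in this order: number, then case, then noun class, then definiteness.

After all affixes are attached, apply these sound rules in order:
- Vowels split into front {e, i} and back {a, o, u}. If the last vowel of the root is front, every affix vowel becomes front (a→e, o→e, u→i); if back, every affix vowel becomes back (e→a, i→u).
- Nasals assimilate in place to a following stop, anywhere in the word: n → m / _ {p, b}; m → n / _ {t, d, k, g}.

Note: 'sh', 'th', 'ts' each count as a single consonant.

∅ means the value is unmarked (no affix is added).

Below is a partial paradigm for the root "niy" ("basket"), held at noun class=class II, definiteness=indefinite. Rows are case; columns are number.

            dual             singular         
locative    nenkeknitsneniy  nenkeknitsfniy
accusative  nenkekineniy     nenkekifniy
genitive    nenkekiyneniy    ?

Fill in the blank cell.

nenkekiyfniy

Attach number singular f- → fniy.
Attach case genitive uy- → uyfniy.
Attach noun class class II kek- → kekuyfniy.
Attach definiteness indefinite non- → nonkekuyfniy.
Apply vowel harmony: nonkekuyfniy → nenkekiyfniy.
Nasal assimilation: no change.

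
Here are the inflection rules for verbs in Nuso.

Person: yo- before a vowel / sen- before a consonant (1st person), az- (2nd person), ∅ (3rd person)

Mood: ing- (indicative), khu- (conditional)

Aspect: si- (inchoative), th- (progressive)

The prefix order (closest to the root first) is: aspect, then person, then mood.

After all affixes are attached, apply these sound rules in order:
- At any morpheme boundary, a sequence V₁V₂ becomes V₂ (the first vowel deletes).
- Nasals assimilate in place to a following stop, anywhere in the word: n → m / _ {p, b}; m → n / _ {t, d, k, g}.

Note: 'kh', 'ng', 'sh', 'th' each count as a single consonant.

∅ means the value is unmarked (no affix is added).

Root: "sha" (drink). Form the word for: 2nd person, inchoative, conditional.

khazsisha

Attach aspect inchoative si- → sisha.
Attach person 2nd person az- → azsisha.
Attach mood conditional khu- → khuazsisha.
Apply vowel deletion: khuazsisha → khazsisha.
Nasal assimilation: no change.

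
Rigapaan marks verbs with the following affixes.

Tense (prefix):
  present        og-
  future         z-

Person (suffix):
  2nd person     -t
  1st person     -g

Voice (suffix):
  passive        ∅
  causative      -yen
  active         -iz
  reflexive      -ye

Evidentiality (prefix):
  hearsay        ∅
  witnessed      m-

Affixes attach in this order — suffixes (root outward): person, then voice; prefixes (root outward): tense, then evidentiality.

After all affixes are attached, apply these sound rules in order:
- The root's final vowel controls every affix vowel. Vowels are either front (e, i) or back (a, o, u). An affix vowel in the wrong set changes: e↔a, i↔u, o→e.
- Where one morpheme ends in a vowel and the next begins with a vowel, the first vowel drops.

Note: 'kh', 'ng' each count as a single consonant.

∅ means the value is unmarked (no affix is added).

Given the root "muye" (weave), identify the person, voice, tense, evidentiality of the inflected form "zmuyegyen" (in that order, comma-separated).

Segment: z-muye-g-yen.
person: -g → 1st person.
voice: -yen → causative.
tense: z- → future.
evidentiality: ∅ → hearsay.

1st person, causative, future, hearsay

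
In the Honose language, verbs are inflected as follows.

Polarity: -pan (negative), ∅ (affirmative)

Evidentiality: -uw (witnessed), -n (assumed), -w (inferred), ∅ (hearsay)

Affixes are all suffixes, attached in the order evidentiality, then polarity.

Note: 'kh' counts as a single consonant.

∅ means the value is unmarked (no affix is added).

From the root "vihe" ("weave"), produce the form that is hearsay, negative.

evidentiality = hearsay: zero marking, form stays vihe.
Attach polarity negative -pan → vihepan.

vihepan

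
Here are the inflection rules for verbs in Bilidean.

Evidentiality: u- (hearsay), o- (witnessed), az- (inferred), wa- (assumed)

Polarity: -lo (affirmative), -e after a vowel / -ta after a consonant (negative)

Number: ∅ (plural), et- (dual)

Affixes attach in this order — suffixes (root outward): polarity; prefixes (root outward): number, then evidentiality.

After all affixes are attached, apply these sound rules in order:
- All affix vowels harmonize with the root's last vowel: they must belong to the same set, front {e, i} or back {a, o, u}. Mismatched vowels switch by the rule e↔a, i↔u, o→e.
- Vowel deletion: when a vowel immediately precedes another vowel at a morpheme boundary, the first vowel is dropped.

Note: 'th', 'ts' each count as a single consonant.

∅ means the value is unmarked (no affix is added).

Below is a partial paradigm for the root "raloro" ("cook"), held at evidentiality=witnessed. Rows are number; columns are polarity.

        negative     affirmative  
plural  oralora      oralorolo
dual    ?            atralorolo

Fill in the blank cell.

atralora

Attach polarity negative -e (after vowel 'o') → raloroe.
Attach number dual et- → etraloroe.
Attach evidentiality witnessed o- → oetraloroe.
Apply vowel harmony: oetraloroe → oatraloroa.
Apply vowel deletion: oatraloroa → atralora.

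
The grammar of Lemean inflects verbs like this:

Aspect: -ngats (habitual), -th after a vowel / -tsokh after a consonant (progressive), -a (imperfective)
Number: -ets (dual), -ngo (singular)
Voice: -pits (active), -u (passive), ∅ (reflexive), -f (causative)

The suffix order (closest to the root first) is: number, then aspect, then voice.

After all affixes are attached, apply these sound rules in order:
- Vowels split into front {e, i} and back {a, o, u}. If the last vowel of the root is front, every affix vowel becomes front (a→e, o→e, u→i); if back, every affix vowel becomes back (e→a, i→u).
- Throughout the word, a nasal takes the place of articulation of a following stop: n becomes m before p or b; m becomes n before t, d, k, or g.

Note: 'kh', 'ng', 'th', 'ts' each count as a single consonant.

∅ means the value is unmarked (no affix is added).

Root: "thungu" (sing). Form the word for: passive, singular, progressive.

Attach number singular -ngo → thungungo.
Attach aspect progressive -th (after vowel 'o') → thungungoth.
Attach voice passive -u → thungungothu.
Vowel harmony: no change.
Nasal assimilation: no change.

thungungothu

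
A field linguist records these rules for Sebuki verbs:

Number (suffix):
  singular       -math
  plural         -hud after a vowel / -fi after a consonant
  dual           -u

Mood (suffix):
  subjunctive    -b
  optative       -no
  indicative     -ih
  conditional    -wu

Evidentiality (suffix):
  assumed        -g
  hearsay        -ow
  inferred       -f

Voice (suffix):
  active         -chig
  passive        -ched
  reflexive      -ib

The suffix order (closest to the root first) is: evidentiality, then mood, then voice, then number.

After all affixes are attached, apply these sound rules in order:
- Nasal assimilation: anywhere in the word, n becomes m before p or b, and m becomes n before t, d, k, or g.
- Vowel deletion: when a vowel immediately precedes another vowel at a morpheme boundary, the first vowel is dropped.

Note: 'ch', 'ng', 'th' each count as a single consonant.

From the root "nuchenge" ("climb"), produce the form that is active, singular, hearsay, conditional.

Attach evidentiality hearsay -ow → nuchengeow.
Attach mood conditional -wu → nuchengeowwu.
Attach voice active -chig → nuchengeowwuchig.
Attach number singular -math → nuchengeowwuchigmath.
Nasal assimilation: no change.
Apply vowel deletion: nuchengeowwuchigmath → nuchengowwuchigmath.

nuchengowwuchigmath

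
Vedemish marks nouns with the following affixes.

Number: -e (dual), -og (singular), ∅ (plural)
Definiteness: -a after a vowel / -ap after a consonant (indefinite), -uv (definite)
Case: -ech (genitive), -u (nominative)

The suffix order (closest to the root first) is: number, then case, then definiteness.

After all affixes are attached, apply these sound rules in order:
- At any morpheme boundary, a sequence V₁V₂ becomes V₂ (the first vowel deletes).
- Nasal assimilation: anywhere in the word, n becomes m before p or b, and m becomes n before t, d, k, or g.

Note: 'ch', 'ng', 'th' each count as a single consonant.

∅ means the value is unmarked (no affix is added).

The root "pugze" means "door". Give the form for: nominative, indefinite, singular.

pugzoga

Attach number singular -og → pugzeog.
Attach case nominative -u → pugzeogu.
Attach definiteness indefinite -a (after vowel 'u') → pugzeogua.
Apply vowel deletion: pugzeogua → pugzoga.
Nasal assimilation: no change.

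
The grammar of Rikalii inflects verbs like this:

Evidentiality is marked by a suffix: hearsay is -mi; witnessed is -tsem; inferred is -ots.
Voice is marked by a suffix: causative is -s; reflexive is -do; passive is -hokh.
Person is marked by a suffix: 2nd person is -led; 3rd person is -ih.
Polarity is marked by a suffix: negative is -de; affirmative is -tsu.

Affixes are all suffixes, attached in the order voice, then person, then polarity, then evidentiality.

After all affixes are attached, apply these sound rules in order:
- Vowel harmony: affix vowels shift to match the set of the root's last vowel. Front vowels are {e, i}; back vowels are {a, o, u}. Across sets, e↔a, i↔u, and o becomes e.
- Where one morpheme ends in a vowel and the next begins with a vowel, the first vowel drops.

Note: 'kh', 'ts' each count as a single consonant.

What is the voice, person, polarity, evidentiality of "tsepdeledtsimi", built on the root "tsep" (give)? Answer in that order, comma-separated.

reflexive, 2nd person, affirmative, hearsay

Segment: tsep-do-led-tsu-mi.
voice: -do → reflexive.
person: -led → 2nd person.
polarity: -tsu → affirmative.
evidentiality: -mi → hearsay.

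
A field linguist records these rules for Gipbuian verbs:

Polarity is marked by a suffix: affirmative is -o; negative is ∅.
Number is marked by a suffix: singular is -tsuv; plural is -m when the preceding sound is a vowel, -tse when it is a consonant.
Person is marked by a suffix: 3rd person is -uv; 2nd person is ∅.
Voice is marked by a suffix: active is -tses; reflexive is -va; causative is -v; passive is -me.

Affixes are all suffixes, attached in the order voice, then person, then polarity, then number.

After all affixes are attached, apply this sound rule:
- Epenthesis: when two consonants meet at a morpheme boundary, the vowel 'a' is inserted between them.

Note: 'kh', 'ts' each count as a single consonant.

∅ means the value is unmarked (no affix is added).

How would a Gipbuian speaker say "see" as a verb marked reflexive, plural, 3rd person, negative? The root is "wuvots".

wuvotsavauvatse

Attach voice reflexive -va → wuvotsva.
Attach person 3rd person -uv → wuvotsvauv.
polarity = negative: zero marking, form stays wuvotsvauv.
Attach number plural -tse (after consonant 'v') → wuvotsvauvtse.
Apply epenthesis: wuvotsvauvtse → wuvotsavauvatse.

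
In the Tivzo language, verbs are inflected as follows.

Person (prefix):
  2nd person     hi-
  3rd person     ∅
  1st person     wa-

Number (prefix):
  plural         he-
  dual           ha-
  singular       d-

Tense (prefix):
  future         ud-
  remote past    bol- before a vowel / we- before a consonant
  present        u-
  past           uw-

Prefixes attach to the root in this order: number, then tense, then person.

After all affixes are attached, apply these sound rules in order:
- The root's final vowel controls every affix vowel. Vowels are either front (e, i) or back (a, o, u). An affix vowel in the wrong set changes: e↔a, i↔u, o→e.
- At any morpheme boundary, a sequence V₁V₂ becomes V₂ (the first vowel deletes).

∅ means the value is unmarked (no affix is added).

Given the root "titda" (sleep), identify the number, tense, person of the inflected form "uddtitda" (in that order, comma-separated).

singular, future, 3rd person

Segment: ud-d-titda.
number: d- → singular.
tense: ud- → future.
person: ∅ → 3rd person.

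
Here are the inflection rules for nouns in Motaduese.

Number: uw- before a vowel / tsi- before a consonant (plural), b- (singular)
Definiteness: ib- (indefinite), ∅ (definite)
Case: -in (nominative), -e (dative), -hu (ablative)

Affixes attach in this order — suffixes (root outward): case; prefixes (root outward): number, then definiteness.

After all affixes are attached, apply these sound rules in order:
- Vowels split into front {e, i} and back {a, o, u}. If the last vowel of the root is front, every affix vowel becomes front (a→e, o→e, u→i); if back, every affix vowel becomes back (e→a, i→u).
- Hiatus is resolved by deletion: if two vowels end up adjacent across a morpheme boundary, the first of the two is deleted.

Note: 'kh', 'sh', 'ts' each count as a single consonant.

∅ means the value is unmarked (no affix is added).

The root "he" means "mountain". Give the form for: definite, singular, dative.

Attach number singular b- → bhe.
definiteness = definite: zero marking, form stays bhe.
Attach case dative -e → bhee.
Vowel harmony: no change.
Apply vowel deletion: bhee → bhe.

bhe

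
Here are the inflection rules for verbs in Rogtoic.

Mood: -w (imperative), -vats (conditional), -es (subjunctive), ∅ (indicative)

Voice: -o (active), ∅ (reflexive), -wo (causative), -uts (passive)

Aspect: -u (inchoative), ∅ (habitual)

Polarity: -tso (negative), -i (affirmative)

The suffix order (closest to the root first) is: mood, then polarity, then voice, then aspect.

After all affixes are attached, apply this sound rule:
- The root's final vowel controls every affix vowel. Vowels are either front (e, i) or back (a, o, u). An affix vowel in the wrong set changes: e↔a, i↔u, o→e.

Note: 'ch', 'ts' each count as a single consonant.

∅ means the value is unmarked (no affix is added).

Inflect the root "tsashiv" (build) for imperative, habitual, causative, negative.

tsashivwtsewe

Attach mood imperative -w → tsashivw.
Attach polarity negative -tso → tsashivwtso.
Attach voice causative -wo → tsashivwtsowo.
aspect = habitual: zero marking, form stays tsashivwtsowo.
Apply vowel harmony: tsashivwtsowo → tsashivwtsewe.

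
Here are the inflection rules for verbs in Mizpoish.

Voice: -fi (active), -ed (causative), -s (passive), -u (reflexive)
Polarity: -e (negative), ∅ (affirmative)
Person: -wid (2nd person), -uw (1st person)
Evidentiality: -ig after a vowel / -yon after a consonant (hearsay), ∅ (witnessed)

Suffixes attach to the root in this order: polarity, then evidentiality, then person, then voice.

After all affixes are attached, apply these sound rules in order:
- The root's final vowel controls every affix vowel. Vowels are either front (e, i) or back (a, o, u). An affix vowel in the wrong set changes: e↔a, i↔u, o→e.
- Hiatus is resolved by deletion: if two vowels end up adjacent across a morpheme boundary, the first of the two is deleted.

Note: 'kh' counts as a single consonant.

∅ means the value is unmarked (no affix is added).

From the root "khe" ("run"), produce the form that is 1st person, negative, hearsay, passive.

khigiws

Attach polarity negative -e → khee.
Attach evidentiality hearsay -ig (after vowel 'e') → kheeig.
Attach person 1st person -uw → kheeiguw.
Attach voice passive -s → kheeiguws.
Apply vowel harmony: kheeiguws → kheeigiws.
Apply vowel deletion: kheeigiws → khigiws.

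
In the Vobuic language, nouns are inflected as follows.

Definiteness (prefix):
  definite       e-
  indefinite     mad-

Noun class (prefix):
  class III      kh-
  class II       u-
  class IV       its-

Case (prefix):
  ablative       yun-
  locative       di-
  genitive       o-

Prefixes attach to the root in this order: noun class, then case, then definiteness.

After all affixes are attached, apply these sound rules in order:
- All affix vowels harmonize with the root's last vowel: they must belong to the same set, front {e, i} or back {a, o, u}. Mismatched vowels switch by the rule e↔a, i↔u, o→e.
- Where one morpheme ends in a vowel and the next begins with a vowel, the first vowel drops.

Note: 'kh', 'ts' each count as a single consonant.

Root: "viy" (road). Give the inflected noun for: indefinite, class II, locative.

meddiviy

Attach noun class class II u- → uviy.
Attach case locative di- → diuviy.
Attach definiteness indefinite mad- → maddiuviy.
Apply vowel harmony: maddiuviy → meddiiviy.
Apply vowel deletion: meddiiviy → meddiviy.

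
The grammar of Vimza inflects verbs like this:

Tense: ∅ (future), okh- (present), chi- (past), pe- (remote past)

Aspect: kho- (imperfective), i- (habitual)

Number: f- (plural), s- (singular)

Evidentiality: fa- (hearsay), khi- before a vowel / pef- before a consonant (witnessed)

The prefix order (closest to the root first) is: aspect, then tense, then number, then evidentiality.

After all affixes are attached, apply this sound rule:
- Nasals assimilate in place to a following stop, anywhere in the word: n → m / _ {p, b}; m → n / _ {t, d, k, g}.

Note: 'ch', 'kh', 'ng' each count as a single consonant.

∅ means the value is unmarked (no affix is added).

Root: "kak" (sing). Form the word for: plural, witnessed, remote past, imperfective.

Attach aspect imperfective kho- → khokak.
Attach tense remote past pe- → pekhokak.
Attach number plural f- → fpekhokak.
Attach evidentiality witnessed pef- (before consonant 'f') → peffpekhokak.
Nasal assimilation: no change.

peffpekhokak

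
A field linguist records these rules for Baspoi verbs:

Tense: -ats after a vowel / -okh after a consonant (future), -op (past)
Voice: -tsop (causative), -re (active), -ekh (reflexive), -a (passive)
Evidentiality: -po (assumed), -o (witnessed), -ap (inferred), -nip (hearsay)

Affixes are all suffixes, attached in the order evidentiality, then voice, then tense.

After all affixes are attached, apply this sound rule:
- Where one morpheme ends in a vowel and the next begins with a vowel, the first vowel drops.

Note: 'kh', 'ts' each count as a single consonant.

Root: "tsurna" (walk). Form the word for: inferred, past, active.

Attach evidentiality inferred -ap → tsurnaap.
Attach voice active -re → tsurnaapre.
Attach tense past -op → tsurnaapreop.
Apply vowel deletion: tsurnaapreop → tsurnaprop.

tsurnaprop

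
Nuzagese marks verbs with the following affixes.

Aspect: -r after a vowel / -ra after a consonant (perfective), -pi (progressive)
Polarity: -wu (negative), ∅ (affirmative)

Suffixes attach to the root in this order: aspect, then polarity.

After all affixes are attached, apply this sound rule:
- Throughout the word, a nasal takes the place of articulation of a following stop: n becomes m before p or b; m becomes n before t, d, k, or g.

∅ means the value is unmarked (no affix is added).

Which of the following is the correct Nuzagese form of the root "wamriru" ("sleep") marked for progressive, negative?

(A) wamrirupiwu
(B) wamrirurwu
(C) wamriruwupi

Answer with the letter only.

A

Attach aspect progressive -pi → wamrirupi.
Attach polarity negative -wu → wamrirupiwu.
Nasal assimilation: no change.
So the correct form is wamrirupiwu, option (A).
(C) wamriruwupi is wrong: it has the affixes in the wrong order.
(B) wamrirurwu is wrong: it uses perfective instead of progressive for aspect.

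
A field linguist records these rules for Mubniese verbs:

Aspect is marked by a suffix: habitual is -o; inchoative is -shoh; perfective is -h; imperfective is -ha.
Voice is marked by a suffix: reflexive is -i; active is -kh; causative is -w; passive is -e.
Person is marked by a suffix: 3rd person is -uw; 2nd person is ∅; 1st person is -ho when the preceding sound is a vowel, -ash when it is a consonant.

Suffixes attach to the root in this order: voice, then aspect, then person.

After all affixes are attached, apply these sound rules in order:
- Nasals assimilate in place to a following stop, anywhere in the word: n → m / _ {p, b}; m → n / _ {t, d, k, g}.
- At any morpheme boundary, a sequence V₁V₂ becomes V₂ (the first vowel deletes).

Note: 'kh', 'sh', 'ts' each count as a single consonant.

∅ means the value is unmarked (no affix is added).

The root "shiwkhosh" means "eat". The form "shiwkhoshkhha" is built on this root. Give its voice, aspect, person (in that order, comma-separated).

active, imperfective, 2nd person

Segment: shiwkhosh-kh-ha.
voice: -kh → active.
aspect: -ha → imperfective.
person: ∅ → 2nd person.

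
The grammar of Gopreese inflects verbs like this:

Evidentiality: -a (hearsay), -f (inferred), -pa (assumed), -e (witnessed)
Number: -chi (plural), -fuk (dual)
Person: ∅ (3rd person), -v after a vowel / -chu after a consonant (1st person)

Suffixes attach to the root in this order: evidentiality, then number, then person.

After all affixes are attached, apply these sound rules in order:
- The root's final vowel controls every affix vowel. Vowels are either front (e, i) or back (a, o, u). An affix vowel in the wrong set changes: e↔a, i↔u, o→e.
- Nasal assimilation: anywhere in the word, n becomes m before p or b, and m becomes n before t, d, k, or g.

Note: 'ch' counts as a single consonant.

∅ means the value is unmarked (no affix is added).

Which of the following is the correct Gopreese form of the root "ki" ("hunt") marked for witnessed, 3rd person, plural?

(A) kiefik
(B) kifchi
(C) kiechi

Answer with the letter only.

C

Attach evidentiality witnessed -e → kie.
Attach number plural -chi → kiechi.
person = 3rd person: zero marking, form stays kiechi.
Vowel harmony: no change.
Nasal assimilation: no change.
So the correct form is kiechi, option (C).
(A) kiefik is wrong: it uses dual instead of plural for number.
(B) kifchi is wrong: it uses inferred instead of witnessed for evidentiality.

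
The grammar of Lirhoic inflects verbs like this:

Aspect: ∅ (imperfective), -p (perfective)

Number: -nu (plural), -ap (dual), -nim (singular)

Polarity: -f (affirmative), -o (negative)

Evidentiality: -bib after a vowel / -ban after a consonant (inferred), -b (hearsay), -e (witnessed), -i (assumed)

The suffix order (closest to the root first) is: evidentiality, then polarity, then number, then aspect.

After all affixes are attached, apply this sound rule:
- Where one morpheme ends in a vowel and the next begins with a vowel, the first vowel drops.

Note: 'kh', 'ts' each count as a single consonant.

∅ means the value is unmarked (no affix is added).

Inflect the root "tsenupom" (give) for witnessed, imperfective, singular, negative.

Attach evidentiality witnessed -e → tsenupome.
Attach polarity negative -o → tsenupomeo.
Attach number singular -nim → tsenupomeonim.
aspect = imperfective: zero marking, form stays tsenupomeonim.
Apply vowel deletion: tsenupomeonim → tsenupomonim.

tsenupomonim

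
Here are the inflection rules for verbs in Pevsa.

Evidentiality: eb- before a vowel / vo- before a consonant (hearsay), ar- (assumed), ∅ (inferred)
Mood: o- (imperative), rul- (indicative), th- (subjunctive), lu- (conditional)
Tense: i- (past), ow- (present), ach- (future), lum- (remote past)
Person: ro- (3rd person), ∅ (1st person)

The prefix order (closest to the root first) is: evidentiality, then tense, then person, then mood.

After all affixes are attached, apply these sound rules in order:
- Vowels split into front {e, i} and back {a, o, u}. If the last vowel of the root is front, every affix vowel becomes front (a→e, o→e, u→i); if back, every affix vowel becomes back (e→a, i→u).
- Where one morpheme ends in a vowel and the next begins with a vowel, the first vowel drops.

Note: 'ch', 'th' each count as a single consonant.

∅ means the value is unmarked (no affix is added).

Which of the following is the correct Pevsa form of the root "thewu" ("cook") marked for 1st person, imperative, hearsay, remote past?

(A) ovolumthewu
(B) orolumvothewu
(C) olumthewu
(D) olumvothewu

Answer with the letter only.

D

Attach evidentiality hearsay vo- (before consonant 'th') → vothewu.
Attach tense remote past lum- → lumvothewu.
person = 1st person: zero marking, form stays lumvothewu.
Attach mood imperative o- → olumvothewu.
Vowel harmony: no change.
Vowel deletion: no change.
So the correct form is olumvothewu, option (D).
(C) olumthewu is wrong: it uses inferred instead of hearsay for evidentiality.
(A) ovolumthewu is wrong: it has the affixes in the wrong order.
(B) orolumvothewu is wrong: it uses 3rd person instead of 1st person for person.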